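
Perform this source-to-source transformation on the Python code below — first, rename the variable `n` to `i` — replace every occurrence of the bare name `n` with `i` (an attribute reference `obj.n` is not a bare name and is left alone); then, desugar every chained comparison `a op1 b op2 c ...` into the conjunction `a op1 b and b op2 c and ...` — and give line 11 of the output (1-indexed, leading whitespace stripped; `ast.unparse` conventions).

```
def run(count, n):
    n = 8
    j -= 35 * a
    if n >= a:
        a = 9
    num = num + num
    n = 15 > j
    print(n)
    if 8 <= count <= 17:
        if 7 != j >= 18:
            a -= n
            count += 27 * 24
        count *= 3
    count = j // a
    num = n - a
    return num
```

Transformed code:
def run(count, i):
    i = 8
    j -= 35 * a
    if i >= a:
        a = 9
    num = num + num
    i = 15 > j
    print(i)
    if 8 <= count and count <= 17:
        if 7 != j and j >= 18:
            a -= i
            count += 27 * 24
        count *= 3
    count = j // a
    num = i - a
    return num

a -= i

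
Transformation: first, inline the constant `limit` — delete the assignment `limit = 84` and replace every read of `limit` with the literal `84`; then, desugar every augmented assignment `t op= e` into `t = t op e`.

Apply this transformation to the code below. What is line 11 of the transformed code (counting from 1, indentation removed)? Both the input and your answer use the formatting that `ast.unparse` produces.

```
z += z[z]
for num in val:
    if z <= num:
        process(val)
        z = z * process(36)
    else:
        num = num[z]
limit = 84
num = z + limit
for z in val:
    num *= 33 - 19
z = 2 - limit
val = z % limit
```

Transformed code:
z = z + z[z]
for num in val:
    if z <= num:
        process(val)
        z = z * process(36)
    else:
        num = num[z]
num = z + 84
for z in val:
    num = num * (33 - 19)
z = 2 - 84
val = z % 84

z = 2 - 84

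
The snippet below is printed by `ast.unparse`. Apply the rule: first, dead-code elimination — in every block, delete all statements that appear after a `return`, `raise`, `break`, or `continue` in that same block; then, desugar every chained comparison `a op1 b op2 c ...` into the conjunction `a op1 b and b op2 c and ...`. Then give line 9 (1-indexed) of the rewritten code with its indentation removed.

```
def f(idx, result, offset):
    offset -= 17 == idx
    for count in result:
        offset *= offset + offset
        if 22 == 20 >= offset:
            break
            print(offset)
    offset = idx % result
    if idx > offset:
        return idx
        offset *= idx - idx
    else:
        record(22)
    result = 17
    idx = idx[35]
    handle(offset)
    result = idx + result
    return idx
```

return idx

Transformed code:
def f(idx, result, offset):
    offset -= 17 == idx
    for count in result:
        offset *= offset + offset
        if 22 == 20 and 20 >= offset:
            break
    offset = idx % result
    if idx > offset:
        return idx
    else:
        record(22)
    result = 17
    idx = idx[35]
    handle(offset)
    result = idx + result
    return idx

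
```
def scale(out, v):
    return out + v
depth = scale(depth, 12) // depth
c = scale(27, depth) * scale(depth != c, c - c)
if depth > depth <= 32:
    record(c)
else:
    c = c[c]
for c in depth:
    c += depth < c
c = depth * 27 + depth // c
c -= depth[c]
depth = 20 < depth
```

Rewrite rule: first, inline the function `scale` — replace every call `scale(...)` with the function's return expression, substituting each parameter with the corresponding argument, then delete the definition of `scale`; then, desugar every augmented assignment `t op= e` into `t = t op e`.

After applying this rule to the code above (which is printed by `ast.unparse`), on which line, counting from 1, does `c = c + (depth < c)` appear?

Transformed code:
depth = (depth + 12) // depth
c = (27 + depth) * ((depth != c) + (c - c))
if depth > depth <= 32:
    record(c)
else:
    c = c[c]
for c in depth:
    c = c + (depth < c)
c = depth * 27 + depth // c
c = c - depth[c]
depth = 20 < depth

8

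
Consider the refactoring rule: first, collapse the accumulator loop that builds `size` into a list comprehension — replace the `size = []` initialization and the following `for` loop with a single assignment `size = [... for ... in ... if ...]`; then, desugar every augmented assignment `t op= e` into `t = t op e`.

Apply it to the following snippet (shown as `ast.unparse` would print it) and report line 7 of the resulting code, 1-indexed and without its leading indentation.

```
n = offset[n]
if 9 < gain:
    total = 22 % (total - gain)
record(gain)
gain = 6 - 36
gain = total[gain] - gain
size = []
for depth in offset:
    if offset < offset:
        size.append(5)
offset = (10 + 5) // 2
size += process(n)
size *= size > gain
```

Transformed code:
n = offset[n]
if 9 < gain:
    total = 22 % (total - gain)
record(gain)
gain = 6 - 36
gain = total[gain] - gain
size = [5 for depth in offset if offset < offset]
offset = (10 + 5) // 2
size = size + process(n)
size = size * (size > gain)

size = [5 for depth in offset if offset < offset]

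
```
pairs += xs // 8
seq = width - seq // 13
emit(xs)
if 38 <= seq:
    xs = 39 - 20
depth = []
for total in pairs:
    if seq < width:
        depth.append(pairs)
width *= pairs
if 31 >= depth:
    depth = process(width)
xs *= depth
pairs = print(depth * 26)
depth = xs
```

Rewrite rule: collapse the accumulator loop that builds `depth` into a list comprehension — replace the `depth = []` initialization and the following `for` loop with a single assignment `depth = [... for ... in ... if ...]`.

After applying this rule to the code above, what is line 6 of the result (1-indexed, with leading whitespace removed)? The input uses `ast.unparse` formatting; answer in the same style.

Transformed code:
pairs += xs // 8
seq = width - seq // 13
emit(xs)
if 38 <= seq:
    xs = 39 - 20
depth = [pairs for total in pairs if seq < width]
width *= pairs
if 31 >= depth:
    depth = process(width)
xs *= depth
pairs = print(depth * 26)
depth = xs

depth = [pairs for total in pairs if seq < width]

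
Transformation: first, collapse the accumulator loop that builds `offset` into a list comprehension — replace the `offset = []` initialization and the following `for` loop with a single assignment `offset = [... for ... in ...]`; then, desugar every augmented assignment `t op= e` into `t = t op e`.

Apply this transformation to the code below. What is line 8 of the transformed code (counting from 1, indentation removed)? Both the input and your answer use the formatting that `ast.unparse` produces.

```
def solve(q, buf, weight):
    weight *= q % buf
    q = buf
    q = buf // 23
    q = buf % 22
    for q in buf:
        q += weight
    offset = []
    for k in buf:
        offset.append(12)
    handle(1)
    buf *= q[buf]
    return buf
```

offset = [12 for k in buf]

Transformed code:
def solve(q, buf, weight):
    weight = weight * (q % buf)
    q = buf
    q = buf // 23
    q = buf % 22
    for q in buf:
        q = q + weight
    offset = [12 for k in buf]
    handle(1)
    buf = buf * q[buf]
    return buf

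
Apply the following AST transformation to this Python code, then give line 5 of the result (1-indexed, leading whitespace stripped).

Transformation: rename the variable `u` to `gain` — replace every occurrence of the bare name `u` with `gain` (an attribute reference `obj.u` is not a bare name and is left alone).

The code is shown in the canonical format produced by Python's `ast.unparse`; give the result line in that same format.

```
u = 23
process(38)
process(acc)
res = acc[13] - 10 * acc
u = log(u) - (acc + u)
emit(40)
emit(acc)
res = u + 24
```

Transformed code:
gain = 23
process(38)
process(acc)
res = acc[13] - 10 * acc
gain = log(gain) - (acc + gain)
emit(40)
emit(acc)
res = gain + 24

gain = log(gain) - (acc + gain)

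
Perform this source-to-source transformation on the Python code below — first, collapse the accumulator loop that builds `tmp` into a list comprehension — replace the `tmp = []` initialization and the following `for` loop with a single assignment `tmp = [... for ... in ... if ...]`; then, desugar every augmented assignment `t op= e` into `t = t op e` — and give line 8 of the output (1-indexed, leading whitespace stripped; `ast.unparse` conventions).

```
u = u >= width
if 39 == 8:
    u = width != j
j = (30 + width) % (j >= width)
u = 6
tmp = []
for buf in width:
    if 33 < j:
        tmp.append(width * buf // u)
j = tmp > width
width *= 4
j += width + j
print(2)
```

Transformed code:
u = u >= width
if 39 == 8:
    u = width != j
j = (30 + width) % (j >= width)
u = 6
tmp = [width * buf // u for buf in width if 33 < j]
j = tmp > width
width = width * 4
j = j + (width + j)
print(2)

width = width * 4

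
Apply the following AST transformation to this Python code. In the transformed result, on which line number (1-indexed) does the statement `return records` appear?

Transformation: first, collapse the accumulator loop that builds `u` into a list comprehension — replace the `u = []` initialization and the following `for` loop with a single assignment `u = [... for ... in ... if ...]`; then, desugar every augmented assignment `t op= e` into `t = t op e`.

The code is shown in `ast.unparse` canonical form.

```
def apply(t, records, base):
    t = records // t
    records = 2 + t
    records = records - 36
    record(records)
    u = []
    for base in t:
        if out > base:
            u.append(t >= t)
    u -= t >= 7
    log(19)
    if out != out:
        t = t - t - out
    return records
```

Transformed code:
def apply(t, records, base):
    t = records // t
    records = 2 + t
    records = records - 36
    record(records)
    u = [t >= t for base in t if out > base]
    u = u - (t >= 7)
    log(19)
    if out != out:
        t = t - t - out
    return records

11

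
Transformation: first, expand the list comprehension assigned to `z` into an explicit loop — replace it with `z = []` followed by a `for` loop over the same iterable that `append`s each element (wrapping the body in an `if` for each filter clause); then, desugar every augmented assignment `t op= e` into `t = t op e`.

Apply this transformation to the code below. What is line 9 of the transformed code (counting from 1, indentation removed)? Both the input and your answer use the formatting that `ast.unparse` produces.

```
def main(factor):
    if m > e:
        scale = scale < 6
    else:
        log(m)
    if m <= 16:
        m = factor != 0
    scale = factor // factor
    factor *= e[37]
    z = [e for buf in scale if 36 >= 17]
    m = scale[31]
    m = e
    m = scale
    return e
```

factor = factor * e[37]

Transformed code:
def main(factor):
    if m > e:
        scale = scale < 6
    else:
        log(m)
    if m <= 16:
        m = factor != 0
    scale = factor // factor
    factor = factor * e[37]
    z = []
    for buf in scale:
        if 36 >= 17:
            z.append(e)
    m = scale[31]
    m = e
    m = scale
    return e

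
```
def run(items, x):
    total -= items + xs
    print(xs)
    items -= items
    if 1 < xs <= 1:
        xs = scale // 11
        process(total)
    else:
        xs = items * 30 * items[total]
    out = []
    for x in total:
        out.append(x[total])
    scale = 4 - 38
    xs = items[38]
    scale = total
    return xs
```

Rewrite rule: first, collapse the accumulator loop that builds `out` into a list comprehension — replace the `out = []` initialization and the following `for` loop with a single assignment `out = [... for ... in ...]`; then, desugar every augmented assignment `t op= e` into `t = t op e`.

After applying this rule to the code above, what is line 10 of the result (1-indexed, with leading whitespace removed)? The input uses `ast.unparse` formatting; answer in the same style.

out = [x[total] for x in total]

Transformed code:
def run(items, x):
    total = total - (items + xs)
    print(xs)
    items = items - items
    if 1 < xs <= 1:
        xs = scale // 11
        process(total)
    else:
        xs = items * 30 * items[total]
    out = [x[total] for x in total]
    scale = 4 - 38
    xs = items[38]
    scale = total
    return xs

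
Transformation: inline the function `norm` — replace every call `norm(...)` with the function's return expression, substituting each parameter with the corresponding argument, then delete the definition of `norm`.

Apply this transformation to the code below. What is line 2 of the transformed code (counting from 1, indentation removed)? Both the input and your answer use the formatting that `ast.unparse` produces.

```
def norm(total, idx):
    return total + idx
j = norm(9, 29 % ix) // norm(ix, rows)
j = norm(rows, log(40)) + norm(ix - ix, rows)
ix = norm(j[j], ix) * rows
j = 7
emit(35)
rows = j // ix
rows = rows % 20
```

j = rows + log(40) + (ix - ix + rows)

Transformed code:
j = (9 + 29 % ix) // (ix + rows)
j = rows + log(40) + (ix - ix + rows)
ix = (j[j] + ix) * rows
j = 7
emit(35)
rows = j // ix
rows = rows % 20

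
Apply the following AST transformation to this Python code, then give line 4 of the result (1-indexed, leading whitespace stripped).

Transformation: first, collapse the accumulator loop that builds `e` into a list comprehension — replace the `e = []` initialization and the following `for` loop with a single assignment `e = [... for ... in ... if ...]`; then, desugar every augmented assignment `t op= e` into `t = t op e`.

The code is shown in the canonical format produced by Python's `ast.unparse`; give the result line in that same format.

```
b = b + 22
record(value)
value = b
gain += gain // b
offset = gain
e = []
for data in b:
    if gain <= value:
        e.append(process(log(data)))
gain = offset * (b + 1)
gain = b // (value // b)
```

Transformed code:
b = b + 22
record(value)
value = b
gain = gain + gain // b
offset = gain
e = [process(log(data)) for data in b if gain <= value]
gain = offset * (b + 1)
gain = b // (value // b)

gain = gain + gain // b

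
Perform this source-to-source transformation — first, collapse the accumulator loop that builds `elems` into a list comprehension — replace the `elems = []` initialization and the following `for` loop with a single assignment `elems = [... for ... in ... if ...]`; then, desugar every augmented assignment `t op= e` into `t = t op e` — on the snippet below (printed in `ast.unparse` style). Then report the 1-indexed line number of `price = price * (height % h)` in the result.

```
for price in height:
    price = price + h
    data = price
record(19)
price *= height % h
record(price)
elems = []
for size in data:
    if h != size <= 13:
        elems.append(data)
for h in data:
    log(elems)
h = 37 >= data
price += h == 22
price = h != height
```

5

Transformed code:
for price in height:
    price = price + h
    data = price
record(19)
price = price * (height % h)
record(price)
elems = [data for size in data if h != size <= 13]
for h in data:
    log(elems)
h = 37 >= data
price = price + (h == 22)
price = h != height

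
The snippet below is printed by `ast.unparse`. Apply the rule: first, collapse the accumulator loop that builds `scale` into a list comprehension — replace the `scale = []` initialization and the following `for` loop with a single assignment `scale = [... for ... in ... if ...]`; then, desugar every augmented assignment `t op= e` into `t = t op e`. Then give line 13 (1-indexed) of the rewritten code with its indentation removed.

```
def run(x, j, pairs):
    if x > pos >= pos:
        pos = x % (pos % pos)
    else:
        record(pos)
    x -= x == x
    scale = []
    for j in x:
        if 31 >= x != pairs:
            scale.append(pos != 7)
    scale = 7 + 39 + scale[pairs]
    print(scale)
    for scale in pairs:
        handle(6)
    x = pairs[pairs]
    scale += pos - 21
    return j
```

Transformed code:
def run(x, j, pairs):
    if x > pos >= pos:
        pos = x % (pos % pos)
    else:
        record(pos)
    x = x - (x == x)
    scale = [pos != 7 for j in x if 31 >= x != pairs]
    scale = 7 + 39 + scale[pairs]
    print(scale)
    for scale in pairs:
        handle(6)
    x = pairs[pairs]
    scale = scale + (pos - 21)
    return j

scale = scale + (pos - 21)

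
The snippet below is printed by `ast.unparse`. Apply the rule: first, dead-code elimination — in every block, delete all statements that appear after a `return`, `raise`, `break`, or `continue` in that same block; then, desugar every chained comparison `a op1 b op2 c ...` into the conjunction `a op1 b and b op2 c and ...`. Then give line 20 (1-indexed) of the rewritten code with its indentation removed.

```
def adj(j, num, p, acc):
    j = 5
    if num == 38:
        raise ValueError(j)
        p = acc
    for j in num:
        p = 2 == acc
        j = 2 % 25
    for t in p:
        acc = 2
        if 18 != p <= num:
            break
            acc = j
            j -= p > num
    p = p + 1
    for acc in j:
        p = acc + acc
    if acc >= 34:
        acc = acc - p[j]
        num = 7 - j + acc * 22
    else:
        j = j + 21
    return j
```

return j

Transformed code:
def adj(j, num, p, acc):
    j = 5
    if num == 38:
        raise ValueError(j)
    for j in num:
        p = 2 == acc
        j = 2 % 25
    for t in p:
        acc = 2
        if 18 != p and p <= num:
            break
    p = p + 1
    for acc in j:
        p = acc + acc
    if acc >= 34:
        acc = acc - p[j]
        num = 7 - j + acc * 22
    else:
        j = j + 21
    return j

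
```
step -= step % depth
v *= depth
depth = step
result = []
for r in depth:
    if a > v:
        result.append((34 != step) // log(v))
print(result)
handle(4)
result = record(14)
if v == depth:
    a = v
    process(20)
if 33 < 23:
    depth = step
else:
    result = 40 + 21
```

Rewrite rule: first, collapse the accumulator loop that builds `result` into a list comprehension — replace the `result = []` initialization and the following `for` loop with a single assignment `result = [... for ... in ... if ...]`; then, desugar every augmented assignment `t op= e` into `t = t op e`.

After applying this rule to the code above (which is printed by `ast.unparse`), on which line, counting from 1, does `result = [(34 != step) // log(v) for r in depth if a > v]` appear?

Transformed code:
step = step - step % depth
v = v * depth
depth = step
result = [(34 != step) // log(v) for r in depth if a > v]
print(result)
handle(4)
result = record(14)
if v == depth:
    a = v
    process(20)
if 33 < 23:
    depth = step
else:
    result = 40 + 21

4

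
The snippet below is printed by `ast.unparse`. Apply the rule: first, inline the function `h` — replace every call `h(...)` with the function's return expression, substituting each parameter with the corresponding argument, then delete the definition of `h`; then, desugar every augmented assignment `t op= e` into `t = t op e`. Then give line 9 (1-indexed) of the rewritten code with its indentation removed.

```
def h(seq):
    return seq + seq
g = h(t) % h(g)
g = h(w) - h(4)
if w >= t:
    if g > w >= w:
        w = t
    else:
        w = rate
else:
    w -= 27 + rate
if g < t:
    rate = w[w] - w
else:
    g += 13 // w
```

Transformed code:
g = (t + t) % (g + g)
g = w + w - (4 + 4)
if w >= t:
    if g > w >= w:
        w = t
    else:
        w = rate
else:
    w = w - (27 + rate)
if g < t:
    rate = w[w] - w
else:
    g = g + 13 // w

w = w - (27 + rate)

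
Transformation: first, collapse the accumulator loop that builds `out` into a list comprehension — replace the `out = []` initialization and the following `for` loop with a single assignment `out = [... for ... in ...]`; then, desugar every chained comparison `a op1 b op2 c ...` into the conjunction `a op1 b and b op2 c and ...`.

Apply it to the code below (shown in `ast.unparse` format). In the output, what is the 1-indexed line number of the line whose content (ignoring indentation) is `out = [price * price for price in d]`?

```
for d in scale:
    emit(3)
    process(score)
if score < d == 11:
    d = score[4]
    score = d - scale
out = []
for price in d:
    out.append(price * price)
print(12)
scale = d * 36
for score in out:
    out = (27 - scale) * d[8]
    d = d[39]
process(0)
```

Transformed code:
for d in scale:
    emit(3)
    process(score)
if score < d and d == 11:
    d = score[4]
    score = d - scale
out = [price * price for price in d]
print(12)
scale = d * 36
for score in out:
    out = (27 - scale) * d[8]
    d = d[39]
process(0)

7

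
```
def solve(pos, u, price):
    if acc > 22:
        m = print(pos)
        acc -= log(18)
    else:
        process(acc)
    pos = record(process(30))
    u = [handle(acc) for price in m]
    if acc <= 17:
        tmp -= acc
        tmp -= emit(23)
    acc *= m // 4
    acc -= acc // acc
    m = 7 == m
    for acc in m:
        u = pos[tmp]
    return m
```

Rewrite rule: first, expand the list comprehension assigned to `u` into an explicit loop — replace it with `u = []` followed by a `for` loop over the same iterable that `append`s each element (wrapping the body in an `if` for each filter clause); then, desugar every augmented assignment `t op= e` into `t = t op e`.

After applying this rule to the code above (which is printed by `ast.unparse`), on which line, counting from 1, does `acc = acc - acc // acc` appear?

Transformed code:
def solve(pos, u, price):
    if acc > 22:
        m = print(pos)
        acc = acc - log(18)
    else:
        process(acc)
    pos = record(process(30))
    u = []
    for price in m:
        u.append(handle(acc))
    if acc <= 17:
        tmp = tmp - acc
        tmp = tmp - emit(23)
    acc = acc * (m // 4)
    acc = acc - acc // acc
    m = 7 == m
    for acc in m:
        u = pos[tmp]
    return m

15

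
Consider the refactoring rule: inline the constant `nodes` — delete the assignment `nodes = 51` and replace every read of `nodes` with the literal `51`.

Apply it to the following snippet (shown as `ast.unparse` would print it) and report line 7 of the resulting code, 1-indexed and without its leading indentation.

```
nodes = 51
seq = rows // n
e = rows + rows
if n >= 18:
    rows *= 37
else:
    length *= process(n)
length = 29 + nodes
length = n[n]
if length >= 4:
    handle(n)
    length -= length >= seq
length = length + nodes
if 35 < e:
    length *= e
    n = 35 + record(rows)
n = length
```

length = 29 + 51

Transformed code:
seq = rows // n
e = rows + rows
if n >= 18:
    rows *= 37
else:
    length *= process(n)
length = 29 + 51
length = n[n]
if length >= 4:
    handle(n)
    length -= length >= seq
length = length + 51
if 35 < e:
    length *= e
    n = 35 + record(rows)
n = length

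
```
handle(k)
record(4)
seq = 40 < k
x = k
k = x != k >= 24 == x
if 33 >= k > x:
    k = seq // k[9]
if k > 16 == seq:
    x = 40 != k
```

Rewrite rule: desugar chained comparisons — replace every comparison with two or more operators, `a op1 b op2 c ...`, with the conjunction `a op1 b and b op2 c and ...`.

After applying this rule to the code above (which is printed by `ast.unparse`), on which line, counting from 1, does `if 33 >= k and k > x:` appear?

6

Transformed code:
handle(k)
record(4)
seq = 40 < k
x = k
k = x != k and k >= 24 and (24 == x)
if 33 >= k and k > x:
    k = seq // k[9]
if k > 16 and 16 == seq:
    x = 40 != k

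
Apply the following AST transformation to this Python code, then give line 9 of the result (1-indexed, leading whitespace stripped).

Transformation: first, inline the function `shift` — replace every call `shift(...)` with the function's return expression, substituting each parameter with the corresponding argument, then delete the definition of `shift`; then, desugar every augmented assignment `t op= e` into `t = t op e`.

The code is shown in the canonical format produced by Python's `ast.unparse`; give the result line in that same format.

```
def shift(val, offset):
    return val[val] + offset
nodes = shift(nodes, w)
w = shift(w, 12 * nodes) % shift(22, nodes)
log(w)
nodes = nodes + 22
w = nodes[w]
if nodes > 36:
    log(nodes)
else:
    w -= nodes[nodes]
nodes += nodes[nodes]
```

Transformed code:
nodes = nodes[nodes] + w
w = (w[w] + 12 * nodes) % (22[22] + nodes)
log(w)
nodes = nodes + 22
w = nodes[w]
if nodes > 36:
    log(nodes)
else:
    w = w - nodes[nodes]
nodes = nodes + nodes[nodes]

w = w - nodes[nodes]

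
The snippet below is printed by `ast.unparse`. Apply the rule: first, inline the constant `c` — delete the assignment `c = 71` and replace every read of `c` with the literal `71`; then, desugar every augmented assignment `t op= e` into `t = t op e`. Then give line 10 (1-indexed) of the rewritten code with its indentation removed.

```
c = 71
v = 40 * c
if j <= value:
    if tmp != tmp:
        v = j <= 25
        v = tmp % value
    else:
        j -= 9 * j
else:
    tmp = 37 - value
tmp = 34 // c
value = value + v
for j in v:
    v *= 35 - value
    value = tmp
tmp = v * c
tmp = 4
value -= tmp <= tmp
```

Transformed code:
v = 40 * 71
if j <= value:
    if tmp != tmp:
        v = j <= 25
        v = tmp % value
    else:
        j = j - 9 * j
else:
    tmp = 37 - value
tmp = 34 // 71
value = value + v
for j in v:
    v = v * (35 - value)
    value = tmp
tmp = v * 71
tmp = 4
value = value - (tmp <= tmp)

tmp = 34 // 71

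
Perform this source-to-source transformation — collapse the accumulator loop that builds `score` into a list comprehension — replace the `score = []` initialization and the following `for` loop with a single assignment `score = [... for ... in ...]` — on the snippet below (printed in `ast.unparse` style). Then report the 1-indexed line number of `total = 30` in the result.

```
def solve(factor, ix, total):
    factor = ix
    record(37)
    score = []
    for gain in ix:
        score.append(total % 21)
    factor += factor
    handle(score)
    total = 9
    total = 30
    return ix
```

Transformed code:
def solve(factor, ix, total):
    factor = ix
    record(37)
    score = [total % 21 for gain in ix]
    factor += factor
    handle(score)
    total = 9
    total = 30
    return ix

8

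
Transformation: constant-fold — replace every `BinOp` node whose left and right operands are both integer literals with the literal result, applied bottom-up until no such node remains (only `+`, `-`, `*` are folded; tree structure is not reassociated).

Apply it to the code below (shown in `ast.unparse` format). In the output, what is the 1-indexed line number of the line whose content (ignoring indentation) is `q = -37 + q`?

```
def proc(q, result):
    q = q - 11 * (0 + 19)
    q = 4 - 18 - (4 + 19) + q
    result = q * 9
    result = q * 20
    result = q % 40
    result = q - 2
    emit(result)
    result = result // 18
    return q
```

3

Transformed code:
def proc(q, result):
    q = q - 209
    q = -37 + q
    result = q * 9
    result = q * 20
    result = q % 40
    result = q - 2
    emit(result)
    result = result // 18
    return q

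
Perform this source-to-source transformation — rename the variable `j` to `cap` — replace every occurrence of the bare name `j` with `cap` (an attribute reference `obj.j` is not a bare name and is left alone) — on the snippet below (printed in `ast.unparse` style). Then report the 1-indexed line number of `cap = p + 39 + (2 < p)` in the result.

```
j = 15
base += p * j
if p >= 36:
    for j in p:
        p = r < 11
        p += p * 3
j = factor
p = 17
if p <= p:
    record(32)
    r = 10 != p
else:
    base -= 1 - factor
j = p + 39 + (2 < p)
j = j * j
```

14

Transformed code:
cap = 15
base += p * cap
if p >= 36:
    for cap in p:
        p = r < 11
        p += p * 3
cap = factor
p = 17
if p <= p:
    record(32)
    r = 10 != p
else:
    base -= 1 - factor
cap = p + 39 + (2 < p)
cap = cap * cap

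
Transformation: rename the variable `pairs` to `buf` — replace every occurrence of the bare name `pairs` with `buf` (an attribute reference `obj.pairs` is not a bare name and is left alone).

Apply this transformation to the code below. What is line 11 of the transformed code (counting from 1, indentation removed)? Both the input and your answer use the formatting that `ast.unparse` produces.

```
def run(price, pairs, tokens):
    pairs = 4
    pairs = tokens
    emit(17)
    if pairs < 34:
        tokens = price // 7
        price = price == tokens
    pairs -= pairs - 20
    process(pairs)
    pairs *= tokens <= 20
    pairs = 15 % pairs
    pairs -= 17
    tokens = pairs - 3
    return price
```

buf = 15 % buf

Transformed code:
def run(price, buf, tokens):
    buf = 4
    buf = tokens
    emit(17)
    if buf < 34:
        tokens = price // 7
        price = price == tokens
    buf -= buf - 20
    process(buf)
    buf *= tokens <= 20
    buf = 15 % buf
    buf -= 17
    tokens = buf - 3
    return price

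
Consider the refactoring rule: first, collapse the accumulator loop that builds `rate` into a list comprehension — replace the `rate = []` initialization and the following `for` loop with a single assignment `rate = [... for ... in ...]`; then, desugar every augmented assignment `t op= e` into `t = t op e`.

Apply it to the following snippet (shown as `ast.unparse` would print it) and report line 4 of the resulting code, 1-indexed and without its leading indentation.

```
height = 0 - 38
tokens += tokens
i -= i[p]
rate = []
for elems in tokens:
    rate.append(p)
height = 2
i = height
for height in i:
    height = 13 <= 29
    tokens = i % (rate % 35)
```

Transformed code:
height = 0 - 38
tokens = tokens + tokens
i = i - i[p]
rate = [p for elems in tokens]
height = 2
i = height
for height in i:
    height = 13 <= 29
    tokens = i % (rate % 35)

rate = [p for elems in tokens]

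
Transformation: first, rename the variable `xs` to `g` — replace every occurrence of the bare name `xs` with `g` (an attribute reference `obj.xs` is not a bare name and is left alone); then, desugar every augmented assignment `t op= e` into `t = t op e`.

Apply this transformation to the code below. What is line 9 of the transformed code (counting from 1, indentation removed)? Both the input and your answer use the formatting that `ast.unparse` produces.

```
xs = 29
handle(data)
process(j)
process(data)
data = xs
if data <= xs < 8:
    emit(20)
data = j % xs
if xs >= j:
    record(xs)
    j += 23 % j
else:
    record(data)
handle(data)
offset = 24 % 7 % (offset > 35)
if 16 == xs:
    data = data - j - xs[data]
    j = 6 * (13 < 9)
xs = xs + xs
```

Transformed code:
g = 29
handle(data)
process(j)
process(data)
data = g
if data <= g < 8:
    emit(20)
data = j % g
if g >= j:
    record(g)
    j = j + 23 % j
else:
    record(data)
handle(data)
offset = 24 % 7 % (offset > 35)
if 16 == g:
    data = data - j - g[data]
    j = 6 * (13 < 9)
g = g + g

if g >= j:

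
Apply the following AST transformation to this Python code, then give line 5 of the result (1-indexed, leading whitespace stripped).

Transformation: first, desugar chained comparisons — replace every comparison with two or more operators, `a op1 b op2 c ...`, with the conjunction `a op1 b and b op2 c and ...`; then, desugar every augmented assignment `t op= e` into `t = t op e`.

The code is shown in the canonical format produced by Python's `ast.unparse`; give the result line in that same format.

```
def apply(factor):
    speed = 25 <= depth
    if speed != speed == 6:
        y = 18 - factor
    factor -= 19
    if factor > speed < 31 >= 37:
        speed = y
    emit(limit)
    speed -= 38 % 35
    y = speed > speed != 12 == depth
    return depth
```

factor = factor - 19

Transformed code:
def apply(factor):
    speed = 25 <= depth
    if speed != speed and speed == 6:
        y = 18 - factor
    factor = factor - 19
    if factor > speed and speed < 31 and (31 >= 37):
        speed = y
    emit(limit)
    speed = speed - 38 % 35
    y = speed > speed and speed != 12 and (12 == depth)
    return depth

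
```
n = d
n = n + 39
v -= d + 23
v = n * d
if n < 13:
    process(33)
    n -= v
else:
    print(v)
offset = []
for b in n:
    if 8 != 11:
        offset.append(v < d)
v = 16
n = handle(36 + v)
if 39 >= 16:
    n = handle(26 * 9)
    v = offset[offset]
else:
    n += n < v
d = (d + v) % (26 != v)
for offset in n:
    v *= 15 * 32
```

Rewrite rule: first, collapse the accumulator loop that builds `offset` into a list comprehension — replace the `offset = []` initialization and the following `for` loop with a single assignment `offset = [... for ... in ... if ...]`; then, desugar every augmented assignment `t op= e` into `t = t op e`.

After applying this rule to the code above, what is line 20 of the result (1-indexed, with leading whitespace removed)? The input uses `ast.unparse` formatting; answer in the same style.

v = v * (15 * 32)

Transformed code:
n = d
n = n + 39
v = v - (d + 23)
v = n * d
if n < 13:
    process(33)
    n = n - v
else:
    print(v)
offset = [v < d for b in n if 8 != 11]
v = 16
n = handle(36 + v)
if 39 >= 16:
    n = handle(26 * 9)
    v = offset[offset]
else:
    n = n + (n < v)
d = (d + v) % (26 != v)
for offset in n:
    v = v * (15 * 32)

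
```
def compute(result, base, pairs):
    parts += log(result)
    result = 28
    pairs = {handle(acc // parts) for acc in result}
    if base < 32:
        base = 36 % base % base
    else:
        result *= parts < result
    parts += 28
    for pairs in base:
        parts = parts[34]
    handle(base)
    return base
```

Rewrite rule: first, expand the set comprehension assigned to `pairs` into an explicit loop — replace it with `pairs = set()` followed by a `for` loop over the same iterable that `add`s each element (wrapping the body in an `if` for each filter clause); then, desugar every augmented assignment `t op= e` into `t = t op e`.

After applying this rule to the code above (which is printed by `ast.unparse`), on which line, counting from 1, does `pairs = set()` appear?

Transformed code:
def compute(result, base, pairs):
    parts = parts + log(result)
    result = 28
    pairs = set()
    for acc in result:
        pairs.add(handle(acc // parts))
    if base < 32:
        base = 36 % base % base
    else:
        result = result * (parts < result)
    parts = parts + 28
    for pairs in base:
        parts = parts[34]
    handle(base)
    return base

4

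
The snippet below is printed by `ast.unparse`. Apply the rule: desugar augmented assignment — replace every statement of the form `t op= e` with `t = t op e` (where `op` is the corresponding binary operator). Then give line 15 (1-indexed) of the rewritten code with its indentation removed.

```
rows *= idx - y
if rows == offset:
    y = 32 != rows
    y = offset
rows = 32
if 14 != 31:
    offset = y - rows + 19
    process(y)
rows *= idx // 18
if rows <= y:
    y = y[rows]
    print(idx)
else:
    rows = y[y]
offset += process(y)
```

offset = offset + process(y)

Transformed code:
rows = rows * (idx - y)
if rows == offset:
    y = 32 != rows
    y = offset
rows = 32
if 14 != 31:
    offset = y - rows + 19
    process(y)
rows = rows * (idx // 18)
if rows <= y:
    y = y[rows]
    print(idx)
else:
    rows = y[y]
offset = offset + process(y)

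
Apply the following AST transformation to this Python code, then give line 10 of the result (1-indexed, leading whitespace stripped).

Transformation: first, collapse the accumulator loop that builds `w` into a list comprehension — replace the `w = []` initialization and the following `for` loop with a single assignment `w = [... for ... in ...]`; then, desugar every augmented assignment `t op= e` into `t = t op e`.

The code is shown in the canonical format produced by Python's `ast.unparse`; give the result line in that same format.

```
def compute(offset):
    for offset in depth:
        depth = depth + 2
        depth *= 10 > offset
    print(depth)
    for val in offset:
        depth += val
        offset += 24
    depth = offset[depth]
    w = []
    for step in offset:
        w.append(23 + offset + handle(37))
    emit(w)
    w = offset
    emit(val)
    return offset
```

Transformed code:
def compute(offset):
    for offset in depth:
        depth = depth + 2
        depth = depth * (10 > offset)
    print(depth)
    for val in offset:
        depth = depth + val
        offset = offset + 24
    depth = offset[depth]
    w = [23 + offset + handle(37) for step in offset]
    emit(w)
    w = offset
    emit(val)
    return offset

w = [23 + offset + handle(37) for step in offset]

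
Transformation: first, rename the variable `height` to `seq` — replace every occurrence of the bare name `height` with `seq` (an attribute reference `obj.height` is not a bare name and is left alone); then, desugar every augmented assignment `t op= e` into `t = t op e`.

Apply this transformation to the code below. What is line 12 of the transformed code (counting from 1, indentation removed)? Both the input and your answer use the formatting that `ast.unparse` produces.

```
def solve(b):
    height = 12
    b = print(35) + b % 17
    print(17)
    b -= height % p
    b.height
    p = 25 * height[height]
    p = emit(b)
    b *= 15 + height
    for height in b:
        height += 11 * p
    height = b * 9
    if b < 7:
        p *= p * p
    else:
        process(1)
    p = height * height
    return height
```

seq = b * 9

Transformed code:
def solve(b):
    seq = 12
    b = print(35) + b % 17
    print(17)
    b = b - seq % p
    b.height
    p = 25 * seq[seq]
    p = emit(b)
    b = b * (15 + seq)
    for seq in b:
        seq = seq + 11 * p
    seq = b * 9
    if b < 7:
        p = p * (p * p)
    else:
        process(1)
    p = seq * seq
    return seq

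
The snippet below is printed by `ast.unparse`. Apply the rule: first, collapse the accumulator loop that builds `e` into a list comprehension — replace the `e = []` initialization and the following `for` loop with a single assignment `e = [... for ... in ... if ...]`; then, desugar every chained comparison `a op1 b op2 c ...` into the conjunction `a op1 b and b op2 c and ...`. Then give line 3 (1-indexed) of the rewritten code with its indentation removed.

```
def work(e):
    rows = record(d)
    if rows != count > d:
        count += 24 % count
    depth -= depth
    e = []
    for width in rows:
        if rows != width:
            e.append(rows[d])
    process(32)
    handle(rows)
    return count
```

Transformed code:
def work(e):
    rows = record(d)
    if rows != count and count > d:
        count += 24 % count
    depth -= depth
    e = [rows[d] for width in rows if rows != width]
    process(32)
    handle(rows)
    return count

if rows != count and count > d:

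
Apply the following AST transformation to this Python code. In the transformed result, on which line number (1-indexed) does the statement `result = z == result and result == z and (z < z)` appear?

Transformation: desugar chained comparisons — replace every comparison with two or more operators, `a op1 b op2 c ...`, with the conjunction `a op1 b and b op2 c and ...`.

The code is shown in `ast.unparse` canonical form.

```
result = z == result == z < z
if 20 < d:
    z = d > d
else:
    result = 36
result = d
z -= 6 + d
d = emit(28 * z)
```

1

Transformed code:
result = z == result and result == z and (z < z)
if 20 < d:
    z = d > d
else:
    result = 36
result = d
z -= 6 + d
d = emit(28 * z)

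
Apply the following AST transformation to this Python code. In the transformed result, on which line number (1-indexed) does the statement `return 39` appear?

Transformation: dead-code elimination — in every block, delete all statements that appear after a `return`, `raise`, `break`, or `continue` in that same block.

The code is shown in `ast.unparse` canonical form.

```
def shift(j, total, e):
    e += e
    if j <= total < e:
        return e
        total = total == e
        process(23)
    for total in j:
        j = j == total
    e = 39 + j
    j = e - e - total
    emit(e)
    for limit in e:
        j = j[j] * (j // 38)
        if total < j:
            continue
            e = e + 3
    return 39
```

14

Transformed code:
def shift(j, total, e):
    e += e
    if j <= total < e:
        return e
    for total in j:
        j = j == total
    e = 39 + j
    j = e - e - total
    emit(e)
    for limit in e:
        j = j[j] * (j // 38)
        if total < j:
            continue
    return 39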